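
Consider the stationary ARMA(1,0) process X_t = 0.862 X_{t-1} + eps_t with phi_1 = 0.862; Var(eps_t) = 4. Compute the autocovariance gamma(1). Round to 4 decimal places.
\gamma(1) = 13.4186

Multiply the model equation by X_{t-k} and take expectations. With theta_0 = psi_0 = 1 and psi_j the MA(infinity) weights, this gives
  gamma(k) - sum_i phi_i gamma(k-i) = c_k,
  c_k = sigma^2 * sum_{j=k..q} theta_j psi_{j-k}   (c_k = 0 for k > q),
using gamma(-m) = gamma(m).
Pure AR (q = 0): c_0 = sigma^2 = 4, c_k = 0 for k >= 1.
Equations for k = 0 and k = 1 (AR order 1):
  gamma(0) = phi_1 gamma(1) + c_0
  gamma(1) = phi_1 gamma(0) + c_1
Substituting the second into the first: gamma(0) (1 - phi_1^2) = c_0 + phi_1 c_1, so
  gamma(0) = c_0 / (1 - phi_1^2) = 4 / (1 - (0.862)^2) = 4 / 0.256956 = 15.566867.
  gamma(1) = phi_1 gamma(0) = (0.862)(15.566867) = 13.41864.
Therefore gamma(1) = 13.4186 (to 4 decimal places).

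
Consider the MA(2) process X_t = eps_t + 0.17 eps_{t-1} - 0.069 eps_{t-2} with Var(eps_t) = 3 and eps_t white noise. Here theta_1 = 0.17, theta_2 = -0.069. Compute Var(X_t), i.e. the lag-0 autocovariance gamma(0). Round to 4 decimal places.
\gamma(0) = 3.1010

For an MA(q) process X_t = eps_t + sum_i theta_i eps_{t-i} with
Var(eps_t) = sigma^2, the variance is
  gamma(0) = sigma^2 * (1 + sum_i theta_i^2).
  sum_i theta_i^2 = (0.17)^2 + (-0.069)^2 = 0.0289 + 0.004761 = 0.033661.
  gamma(0) = 3 * (1 + 0.033661) = 3 * 1.033661 = 3.100983, which rounds to 3.1010.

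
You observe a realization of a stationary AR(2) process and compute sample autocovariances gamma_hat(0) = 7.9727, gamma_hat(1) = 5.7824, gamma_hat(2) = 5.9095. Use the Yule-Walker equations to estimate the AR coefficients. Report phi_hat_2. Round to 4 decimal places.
\hat\phi_{2} = 0.4540

The Yule-Walker equations for an AR(p) process read, in matrix form,
  Gamma_p phi = r_p,   with   (Gamma_p)_{ij} = gamma(|i - j|),
                       (r_p)_i = gamma(i),   i,j = 1..p.
Substitute the sample gammas (Toeplitz matrix and right-hand side of size 2):
  Gamma_p = [[7.9727, 5.7824], [5.7824, 7.9727]]
  r_p     = [5.7824, 5.9095]
Written out:
  7.9727 phi_1 + 5.7824 phi_2 = 5.7824
  5.7824 phi_1 + 7.9727 phi_2 = 5.9095
Solve by Cramer's rule:
  det = gamma(0)^2 - gamma(1)^2 = (7.9727)^2 - (5.7824)^2 = 63.56394529 - 33.43614976 = 30.12779553
  phi_hat_1 = [gamma(1) gamma(0) - gamma(1) gamma(2)] / det = [(5.7824)(7.9727) - (5.7824)(5.9095)] / 30.12779553 = 11.93024768 / 30.12779553 = 0.396
  phi_hat_2 = [gamma(0) gamma(2) - gamma(1)^2] / det = [(7.9727)(5.9095) - (5.7824)^2] / 30.12779553 = 13.67852089 / 30.12779553 = 0.454
So phi_hat = [0.3960, 0.4540].
Therefore phi_hat_2 = 0.4540.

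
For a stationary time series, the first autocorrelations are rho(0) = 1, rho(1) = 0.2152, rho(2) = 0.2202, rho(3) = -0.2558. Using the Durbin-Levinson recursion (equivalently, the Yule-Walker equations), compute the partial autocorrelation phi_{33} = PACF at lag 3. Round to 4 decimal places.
\phi_{33} = -0.3620

The PACF at lag k is phi_{kk}, the last component of the solution
to the Yule-Walker system G_k phi = r_k where
  (G_k)_{ij} = rho(|i - j|), (r_k)_i = rho(i), i,j = 1..k.
Equivalently, Durbin-Levinson gives phi_{kk} iteratively:
  phi_{11} = rho(1)
  phi_{kk} = [rho(k) - sum_{j=1..k-1} phi_{k-1,j} rho(k-j)]
            / [1 - sum_{j=1..k-1} phi_{k-1,j} rho(j)],
  phi_{k,j} = phi_{k-1,j} - phi_{kk} phi_{k-1,k-j},  j = 1..k-1.
Step k = 1:
  phi_11 = rho(1) = 0.2152.
Step k = 2:
  phi_22 = [rho(2) - phi_11 rho(1)] / [1 - phi_11 rho(1)] = [0.2202 - (0.2152)(0.2152)] / [1 - (0.2152)(0.2152)]
         = 0.17388896 / 0.95368896 = 0.182333.
  Update: phi_21 = phi_11 - phi_22 phi_11 = 0.2152 - (0.182333)(0.2152) = 0.175962.
Step k = 3:
  phi_33 = [rho(3) - phi_21 rho(2) - phi_22 rho(1)] / [1 - phi_21 rho(1) - phi_22 rho(2)]
    numerator   = -0.2558 - (0.175962)(0.2202) - (0.182333)(0.2152) = -0.33378488
    denominator = 1 - (0.175962)(0.2152) - (0.182333)(0.2202) = 0.92198327
  phi_33 = -0.33378488 / 0.92198327 = -0.362.
Therefore phi_{33} = -0.3620.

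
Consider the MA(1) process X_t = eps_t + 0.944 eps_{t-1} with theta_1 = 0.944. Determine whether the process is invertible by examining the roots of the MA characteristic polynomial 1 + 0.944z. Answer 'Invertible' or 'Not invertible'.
\text{Invertible}

The MA(q) characteristic polynomial is P(z) = 1 + 0.944z.
Invertibility requires all roots to lie outside the unit circle, i.e. |z| > 1 for every root.
This is linear in z: 1 + (0.944) z = 0  =>  z = -1/(0.944) = -1.059322,  |z| = 1.059322.
Moduli of all roots: 1.0593.
All moduli strictly greater than 1? Yes.
Verdict: Invertible.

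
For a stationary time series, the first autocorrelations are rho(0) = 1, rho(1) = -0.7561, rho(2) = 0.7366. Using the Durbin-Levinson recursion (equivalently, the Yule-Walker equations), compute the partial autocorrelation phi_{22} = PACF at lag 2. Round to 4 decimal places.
\phi_{22} = 0.3850

The PACF at lag k is phi_{kk}, the last component of the solution
to the Yule-Walker system G_k phi = r_k where
  (G_k)_{ij} = rho(|i - j|), (r_k)_i = rho(i), i,j = 1..k.
Equivalently, Durbin-Levinson gives phi_{kk} iteratively:
  phi_{11} = rho(1)
  phi_{kk} = [rho(k) - sum_{j=1..k-1} phi_{k-1,j} rho(k-j)]
            / [1 - sum_{j=1..k-1} phi_{k-1,j} rho(j)],
  phi_{k,j} = phi_{k-1,j} - phi_{kk} phi_{k-1,k-j},  j = 1..k-1.
Step k = 1:
  phi_11 = rho(1) = -0.7561.
Step k = 2:
  phi_22 = [rho(2) - phi_11 rho(1)] / [1 - phi_11 rho(1)] = [0.7366 - (-0.7561)(-0.7561)] / [1 - (-0.7561)(-0.7561)]
         = 0.16491279 / 0.42831279 = 0.385.
Therefore phi_{22} = 0.3850.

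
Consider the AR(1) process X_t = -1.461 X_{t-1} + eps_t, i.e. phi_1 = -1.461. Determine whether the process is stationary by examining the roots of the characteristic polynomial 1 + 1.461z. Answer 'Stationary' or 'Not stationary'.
\text{Not stationary}

The AR(p) characteristic polynomial is P(z) = 1 + 1.461z.
Stationarity requires all roots to lie outside the unit circle, i.e. |z| > 1 for every root.
This is linear in z: 1 + (1.461) z = 0  =>  z = -1/(1.461) = -0.684463,  |z| = 0.684463.
Moduli of all roots: 0.6845.
All moduli strictly greater than 1? No.
Verdict: Not stationary.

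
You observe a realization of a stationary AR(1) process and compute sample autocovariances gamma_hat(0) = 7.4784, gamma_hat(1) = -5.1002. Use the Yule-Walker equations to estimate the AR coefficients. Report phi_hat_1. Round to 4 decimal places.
\hat\phi_{1} = -0.6820

The Yule-Walker equations for an AR(p) process read, in matrix form,
  Gamma_p phi = r_p,   with   (Gamma_p)_{ij} = gamma(|i - j|),
                       (r_p)_i = gamma(i),   i,j = 1..p.
Substitute the sample gammas (Toeplitz matrix and right-hand side of size 1):
  Gamma_p = [[7.4784]]
  r_p     = [-5.1002]
With p = 1 this is the single equation gamma(0) phi_1 = gamma(1):
  phi_hat_1 = gamma(1) / gamma(0) = -5.1002 / 7.4784 = -0.6820.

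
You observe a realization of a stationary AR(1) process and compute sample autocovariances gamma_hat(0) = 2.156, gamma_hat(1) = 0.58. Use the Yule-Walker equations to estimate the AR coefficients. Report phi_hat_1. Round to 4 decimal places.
\hat\phi_{1} = 0.2690

The Yule-Walker equations for an AR(p) process read, in matrix form,
  Gamma_p phi = r_p,   with   (Gamma_p)_{ij} = gamma(|i - j|),
                       (r_p)_i = gamma(i),   i,j = 1..p.
Substitute the sample gammas (Toeplitz matrix and right-hand side of size 1):
  Gamma_p = [[2.156]]
  r_p     = [0.58]
With p = 1 this is the single equation gamma(0) phi_1 = gamma(1):
  phi_hat_1 = gamma(1) / gamma(0) = 0.58 / 2.156 = 0.2690.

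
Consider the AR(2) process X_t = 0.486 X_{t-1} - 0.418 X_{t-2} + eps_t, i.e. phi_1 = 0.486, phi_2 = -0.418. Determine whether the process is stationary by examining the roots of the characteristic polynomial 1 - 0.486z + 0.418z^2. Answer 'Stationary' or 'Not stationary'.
\text{Stationary}

The AR(p) characteristic polynomial is P(z) = 1 - 0.486z + 0.418z^2.
Stationarity requires all roots to lie outside the unit circle, i.e. |z| > 1 for every root.
Set 1 + (-0.486) z + (0.418) z^2 = 0, i.e. a z^2 + b z + c = 0 with a = 0.418, b = -0.486, c = 1.
Discriminant D = b^2 - 4ac = (-0.486)^2 - 4*(0.418)*1 = 0.236196 - (1.672) = -1.435804.
D < 0, so the roots are the complex-conjugate pair z = (-b +/- i sqrt(-D)) / (2a) = 0.5813 +/- 1.4333i.
For a conjugate pair |z|^2 = z * conj(z) = (product of roots) = c/a = 1/(0.418) = 2.392344, so |z| = sqrt(2.392344) = 1.5467 for both roots.
Moduli of all roots: 1.5467, 1.5467.
All moduli strictly greater than 1? Yes.
Verdict: Stationary.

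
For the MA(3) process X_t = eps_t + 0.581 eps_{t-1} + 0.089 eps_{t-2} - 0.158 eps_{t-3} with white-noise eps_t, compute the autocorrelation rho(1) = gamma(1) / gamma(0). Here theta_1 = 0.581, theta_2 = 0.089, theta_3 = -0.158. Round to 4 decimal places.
\rho(1) = 0.4514

For an MA(q) process with theta_0 = 1, the autocovariance is
  gamma(k) = sigma^2 * sum_{i=0..q-k} theta_i * theta_{i+k},
and rho(k) = gamma(k) / gamma(0). Sigma^2 cancels.
  numerator   = (1)*(0.581) + (0.581)*(0.089) + (0.089)*(-0.158) = 0.618647.
  denominator = (1)^2 + (0.581)^2 + (0.089)^2 + (-0.158)^2 = 1.370446.
  rho(1) = 0.618647 / 1.370446 = 0.4514.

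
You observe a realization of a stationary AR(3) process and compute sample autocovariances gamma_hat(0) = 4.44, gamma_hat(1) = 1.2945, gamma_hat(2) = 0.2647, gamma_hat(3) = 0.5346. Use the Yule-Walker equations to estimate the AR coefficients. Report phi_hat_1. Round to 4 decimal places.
\hat\phi_{1} = 0.3030

The Yule-Walker equations for an AR(p) process read, in matrix form,
  Gamma_p phi = r_p,   with   (Gamma_p)_{ij} = gamma(|i - j|),
                       (r_p)_i = gamma(i),   i,j = 1..p.
Substitute the sample gammas (Toeplitz matrix and right-hand side of size 3):
  Gamma_p = [[4.44, 1.2945, 0.2647], [1.2945, 4.44, 1.2945], [0.2647, 1.2945, 4.44]]
  r_p     = [1.2945, 0.2647, 0.5346]
Written out (R1..R3):
  (R1) 4.44 phi_1 + 1.2945 phi_2 + 0.2647 phi_3 = 1.2945
  (R2) 1.2945 phi_1 + 4.44 phi_2 + 1.2945 phi_3 = 0.2647
  (R3) 0.2647 phi_1 + 1.2945 phi_2 + 4.44 phi_3 = 0.5346
Gaussian elimination:
  R2 <- R2 - (1.2945/4.44) R1 = R2 - (0.291554) R1:  4.062583 phi_2 + 1.217326 phi_3 = -0.112717
  R3 <- R3 - (0.2647/4.44) R1 = R3 - (0.059617) R1:  1.217326 phi_2 + 4.424219 phi_3 = 0.457426
  R3 <- R3 - (1.217326/4.062583) R2 = R3 - (0.299643) R2:  4.059456 phi_3 = 0.4912
Back-substitution:
  phi_hat_3 = 0.4912 / 4.059456 = 0.121002
  phi_hat_2 = (-0.112717 - (1.217326)(0.121002)) / 4.062583 = -0.064002
  phi_hat_1 = (1.2945 - (1.2945)(-0.064002) - (0.2647)(0.121002)) / 4.44 = 0.303
So phi_hat = [0.3030, -0.0640, 0.1210].
Therefore phi_hat_1 = 0.3030.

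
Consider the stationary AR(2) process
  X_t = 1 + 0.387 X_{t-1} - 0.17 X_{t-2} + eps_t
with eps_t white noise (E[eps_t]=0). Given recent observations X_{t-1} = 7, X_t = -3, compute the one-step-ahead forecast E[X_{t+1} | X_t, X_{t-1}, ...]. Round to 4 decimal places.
E[X_{t+1} \mid \mathcal F_t] = -1.3510

For an AR(p) model X_t = c + sum_i phi_i X_{t-i} + eps_t, the
one-step-ahead conditional mean is
  E[X_{t+1} | X_t, ...] = c + sum_i phi_i X_{t+1-i}.
Substitute known values:
  E[X_{t+1} | ...] = 1 + (0.387) * (-3) + (-0.17) * (7)
                   = -1.3510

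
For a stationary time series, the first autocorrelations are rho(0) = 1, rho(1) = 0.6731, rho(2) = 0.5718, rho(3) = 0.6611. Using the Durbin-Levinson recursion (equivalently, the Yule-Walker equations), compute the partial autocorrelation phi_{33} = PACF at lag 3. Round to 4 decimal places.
\phi_{33} = 0.4100

The PACF at lag k is phi_{kk}, the last component of the solution
to the Yule-Walker system G_k phi = r_k where
  (G_k)_{ij} = rho(|i - j|), (r_k)_i = rho(i), i,j = 1..k.
Equivalently, Durbin-Levinson gives phi_{kk} iteratively:
  phi_{11} = rho(1)
  phi_{kk} = [rho(k) - sum_{j=1..k-1} phi_{k-1,j} rho(k-j)]
            / [1 - sum_{j=1..k-1} phi_{k-1,j} rho(j)],
  phi_{k,j} = phi_{k-1,j} - phi_{kk} phi_{k-1,k-j},  j = 1..k-1.
Step k = 1:
  phi_11 = rho(1) = 0.6731.
Step k = 2:
  phi_22 = [rho(2) - phi_11 rho(1)] / [1 - phi_11 rho(1)] = [0.5718 - (0.6731)(0.6731)] / [1 - (0.6731)(0.6731)]
         = 0.11873639 / 0.54693639 = 0.217094.
  Update: phi_21 = phi_11 - phi_22 phi_11 = 0.6731 - (0.217094)(0.6731) = 0.526974.
Step k = 3:
  phi_33 = [rho(3) - phi_21 rho(2) - phi_22 rho(1)] / [1 - phi_21 rho(1) - phi_22 rho(2)]
    numerator   = 0.6611 - (0.526974)(0.5718) - (0.217094)(0.6731) = 0.21365039
    denominator = 1 - (0.526974)(0.6731) - (0.217094)(0.5718) = 0.52115948
  phi_33 = 0.21365039 / 0.52115948 = 0.41.
Therefore phi_{33} = 0.4100.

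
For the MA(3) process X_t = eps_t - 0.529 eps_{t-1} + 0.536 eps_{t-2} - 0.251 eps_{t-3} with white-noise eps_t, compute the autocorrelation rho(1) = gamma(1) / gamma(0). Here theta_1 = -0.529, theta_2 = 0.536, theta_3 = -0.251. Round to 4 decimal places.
\rho(1) = -0.5810

For an MA(q) process with theta_0 = 1, the autocovariance is
  gamma(k) = sigma^2 * sum_{i=0..q-k} theta_i * theta_{i+k},
and rho(k) = gamma(k) / gamma(0). Sigma^2 cancels.
  numerator   = (1)*(-0.529) + (-0.529)*(0.536) + (0.536)*(-0.251) = -0.94708.
  denominator = (1)^2 + (-0.529)^2 + (0.536)^2 + (-0.251)^2 = 1.630138.
  rho(1) = -0.94708 / 1.630138 = -0.5810.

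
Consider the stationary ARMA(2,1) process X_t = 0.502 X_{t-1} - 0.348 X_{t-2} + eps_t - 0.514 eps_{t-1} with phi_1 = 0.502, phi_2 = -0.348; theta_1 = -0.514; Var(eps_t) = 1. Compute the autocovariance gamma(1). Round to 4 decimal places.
\gamma(1) = 0.0523

Multiply the model equation by X_{t-k} and take expectations. With theta_0 = psi_0 = 1 and psi_j the MA(infinity) weights, this gives
  gamma(k) - sum_i phi_i gamma(k-i) = c_k,
  c_k = sigma^2 * sum_{j=k..q} theta_j psi_{j-k}   (c_k = 0 for k > q),
using gamma(-m) = gamma(m).
psi-weights needed (psi_j = theta_j + sum_i phi_i psi_{j-i}):
  psi_1 = theta_1 + phi_1 = -0.514 + (0.502) = -0.012
Right-hand sides:
  c_0 = sigma^2 (1 + theta_1 psi_1) = 1 * (1 + (-0.514)(-0.012)) = 1 * 1.006168 = 1.006168
  c_1 = sigma^2 theta_1 = 1 * (-0.514) = -0.514
  c_2 = 0
Equations for k = 0, 1, 2 (AR order 2, c_2 = 0):
  (E0) gamma(0) = phi_1 gamma(1) + phi_2 gamma(2) + c_0
  (E1) gamma(1) = phi_1 gamma(0) + phi_2 gamma(1) + c_1
  (E2) gamma(2) = phi_1 gamma(1) + phi_2 gamma(0)
From (E1): gamma(1) = A gamma(0) + B with
  A = phi_1 / (1 - phi_2) = 0.502 / 1.348 = 0.372404,   B = c_1 / (1 - phi_2) = -0.514 / 1.348 = -0.381306.
Insert (E2) into (E0): gamma(0) (1 - phi_2^2) = phi_1 (1 + phi_2) gamma(1) + c_0.
  phi_1 (1 + phi_2) = (0.502)(0.652) = 0.327304,   1 - phi_2^2 = 0.878896.
Replace gamma(1) by A gamma(0) + B and collect gamma(0):
  gamma(0) [0.878896 - (0.327304)(0.372404)] = (0.327304)(-0.381306) + 1.006168
  gamma(0) * 0.757007 = 0.881365
  gamma(0) = 0.881365 / 0.757007 = 1.164276.
  gamma(1) = A gamma(0) + B = (0.372404)(1.164276) + (-0.381306) = 0.052275.
Therefore gamma(1) = 0.0523 (to 4 decimal places).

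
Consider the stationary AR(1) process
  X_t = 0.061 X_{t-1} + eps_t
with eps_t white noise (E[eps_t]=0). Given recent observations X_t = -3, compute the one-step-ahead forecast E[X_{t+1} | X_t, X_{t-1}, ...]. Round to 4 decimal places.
E[X_{t+1} \mid \mathcal F_t] = -0.1830

For an AR(p) model X_t = c + sum_i phi_i X_{t-i} + eps_t, the
one-step-ahead conditional mean is
  E[X_{t+1} | X_t, ...] = c + sum_i phi_i X_{t+1-i}.
Substitute known values:
  E[X_{t+1} | ...] = (0.061) * (-3)
                   = -0.1830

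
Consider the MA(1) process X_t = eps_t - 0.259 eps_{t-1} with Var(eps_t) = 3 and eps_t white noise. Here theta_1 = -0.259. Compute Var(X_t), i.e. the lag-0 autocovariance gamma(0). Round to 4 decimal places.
\gamma(0) = 3.2012

For an MA(q) process X_t = eps_t + sum_i theta_i eps_{t-i} with
Var(eps_t) = sigma^2, the variance is
  gamma(0) = sigma^2 * (1 + sum_i theta_i^2).
  sum_i theta_i^2 = (-0.259)^2 = 0.067081.
  gamma(0) = 3 * (1 + 0.067081) = 3 * 1.067081 = 3.201243, which rounds to 3.2012.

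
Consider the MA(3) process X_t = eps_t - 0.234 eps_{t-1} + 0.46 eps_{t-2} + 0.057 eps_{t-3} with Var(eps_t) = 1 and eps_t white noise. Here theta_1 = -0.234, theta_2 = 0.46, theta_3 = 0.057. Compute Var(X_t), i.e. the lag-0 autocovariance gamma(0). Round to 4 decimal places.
\gamma(0) = 1.2696

For an MA(q) process X_t = eps_t + sum_i theta_i eps_{t-i} with
Var(eps_t) = sigma^2, the variance is
  gamma(0) = sigma^2 * (1 + sum_i theta_i^2).
  sum_i theta_i^2 = (-0.234)^2 + (0.46)^2 + (0.057)^2 = 0.054756 + 0.2116 + 0.003249 = 0.269605.
  gamma(0) = 1 * (1 + 0.269605) = 1 * 1.269605 = 1.269605, which rounds to 1.2696.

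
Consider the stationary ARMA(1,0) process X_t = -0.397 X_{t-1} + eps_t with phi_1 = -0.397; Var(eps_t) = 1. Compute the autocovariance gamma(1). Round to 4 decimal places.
\gamma(1) = -0.4713

Multiply the model equation by X_{t-k} and take expectations. With theta_0 = psi_0 = 1 and psi_j the MA(infinity) weights, this gives
  gamma(k) - sum_i phi_i gamma(k-i) = c_k,
  c_k = sigma^2 * sum_{j=k..q} theta_j psi_{j-k}   (c_k = 0 for k > q),
using gamma(-m) = gamma(m).
Pure AR (q = 0): c_0 = sigma^2 = 1, c_k = 0 for k >= 1.
Equations for k = 0 and k = 1 (AR order 1):
  gamma(0) = phi_1 gamma(1) + c_0
  gamma(1) = phi_1 gamma(0) + c_1
Substituting the second into the first: gamma(0) (1 - phi_1^2) = c_0 + phi_1 c_1, so
  gamma(0) = c_0 / (1 - phi_1^2) = 1 / (1 - (-0.397)^2) = 1 / 0.842391 = 1.187097.
  gamma(1) = phi_1 gamma(0) = (-0.397)(1.187097) = -0.471278.
Therefore gamma(1) = -0.4713 (to 4 decimal places).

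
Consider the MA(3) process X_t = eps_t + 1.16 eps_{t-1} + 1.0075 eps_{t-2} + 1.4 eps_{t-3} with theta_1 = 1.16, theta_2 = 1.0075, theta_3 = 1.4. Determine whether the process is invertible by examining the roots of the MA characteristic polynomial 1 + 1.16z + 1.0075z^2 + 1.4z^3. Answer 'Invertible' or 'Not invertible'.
\text{Not invertible}

The MA(q) characteristic polynomial is P(z) = 1 + 1.16z + 1.0075z^2 + 1.4z^3.
Invertibility requires all roots to lie outside the unit circle, i.e. |z| > 1 for every root.
Degree 3: look for a simple real root z0 first, then factor out (1 - z/z0) and solve the remaining quadratic.
Testing z0 = -0.8: P(-0.8) = 1 + (1.16)(-0.8) + (1.0075)(-0.8)^2 + (1.4)(-0.8)^3
  = 1 + (-0.928) + (0.6448) + (-0.7168) = 0.  So z_0 = -0.8 is a root, |z_0| = 0.8.
Divide out the factor (1 + 1.25 z) = (1 - z/z0) (since 1/z0 = -1.25):
  P(z) = (1 + 1.25 z)(1 + (-0.09) z + (1.12) z^2)
  [check: z-coef -0.09 - (-1.25) = 1.16; z^2-coef 1.12 - (-1.25)(-0.09) = 1.0075; z^3-coef -(-1.25)(1.12) = 1.4.]
Remaining roots from the quadratic factor 1 + (-0.09) z + (1.12) z^2:
  Set 1 + (-0.09) z + (1.12) z^2 = 0, i.e. a z^2 + b z + c = 0 with a = 1.12, b = -0.09, c = 1.
  Discriminant D = b^2 - 4ac = (-0.09)^2 - 4*(1.12)*1 = 0.0081 - (4.48) = -4.4719.
  D < 0, so the roots are the complex-conjugate pair z = (-b +/- i sqrt(-D)) / (2a) = 0.0402 +/- 0.9441i.
  For a conjugate pair |z|^2 = z * conj(z) = (product of roots) = c/a = 1/(1.12) = 0.892857, so |z| = sqrt(0.892857) = 0.9449 for both roots.
Moduli of all roots: 0.8000, 0.9449, 0.9449.
All moduli strictly greater than 1? No.
Verdict: Not invertible.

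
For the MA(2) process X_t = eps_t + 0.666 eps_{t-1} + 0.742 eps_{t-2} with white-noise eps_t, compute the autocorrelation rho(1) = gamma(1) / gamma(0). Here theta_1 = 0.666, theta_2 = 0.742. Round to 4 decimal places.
\rho(1) = 0.5818

For an MA(q) process with theta_0 = 1, the autocovariance is
  gamma(k) = sigma^2 * sum_{i=0..q-k} theta_i * theta_{i+k},
and rho(k) = gamma(k) / gamma(0). Sigma^2 cancels.
  numerator   = (1)*(0.666) + (0.666)*(0.742) = 1.160172.
  denominator = (1)^2 + (0.666)^2 + (0.742)^2 = 1.99412.
  rho(1) = 1.160172 / 1.99412 = 0.5818.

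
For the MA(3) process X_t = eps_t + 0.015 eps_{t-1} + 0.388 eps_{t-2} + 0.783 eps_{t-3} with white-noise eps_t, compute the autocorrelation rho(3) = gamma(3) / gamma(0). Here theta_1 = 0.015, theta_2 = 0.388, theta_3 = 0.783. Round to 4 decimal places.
\rho(3) = 0.4439

For an MA(q) process with theta_0 = 1, the autocovariance is
  gamma(k) = sigma^2 * sum_{i=0..q-k} theta_i * theta_{i+k},
and rho(k) = gamma(k) / gamma(0). Sigma^2 cancels.
  numerator   = (1)*(0.783) = 0.783.
  denominator = (1)^2 + (0.015)^2 + (0.388)^2 + (0.783)^2 = 1.763858.
  rho(3) = 0.783 / 1.763858 = 0.4439.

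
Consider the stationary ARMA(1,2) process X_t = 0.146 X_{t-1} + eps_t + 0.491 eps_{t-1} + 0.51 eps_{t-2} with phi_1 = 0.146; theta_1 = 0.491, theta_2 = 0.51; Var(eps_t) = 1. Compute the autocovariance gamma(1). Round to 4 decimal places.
\gamma(1) = 1.0754

Multiply the model equation by X_{t-k} and take expectations. With theta_0 = psi_0 = 1 and psi_j the MA(infinity) weights, this gives
  gamma(k) - sum_i phi_i gamma(k-i) = c_k,
  c_k = sigma^2 * sum_{j=k..q} theta_j psi_{j-k}   (c_k = 0 for k > q),
using gamma(-m) = gamma(m).
psi-weights needed (psi_j = theta_j + sum_i phi_i psi_{j-i}):
  psi_1 = theta_1 + phi_1 = 0.491 + (0.146) = 0.637
  psi_2 = theta_2 + phi_1 psi_1 = 0.51 + (0.146)(0.637) = 0.603002
Right-hand sides:
  c_0 = sigma^2 (1 + theta_1 psi_1 + theta_2 psi_2) = 1 * (1 + (0.491)(0.637) + (0.51)(0.603002)) = 1 * 1.620298 = 1.620298
  c_1 = sigma^2 (theta_1 + theta_2 psi_1) = 1 * (0.491 + (0.51)(0.637)) = 0.81587
  c_2 = sigma^2 theta_2 = 1 * (0.51) = 0.51
Equations for k = 0 and k = 1 (AR order 1):
  gamma(0) = phi_1 gamma(1) + c_0
  gamma(1) = phi_1 gamma(0) + c_1
Substituting the second into the first: gamma(0) (1 - phi_1^2) = c_0 + phi_1 c_1, so
  gamma(0) = (c_0 + phi_1 c_1) / (1 - phi_1^2) = (1.620298 + (0.146)(0.81587)) / (1 - (0.146)^2) = 1.739415 / 0.978684 = 1.7773.
  gamma(1) = phi_1 gamma(0) + c_1 = (0.146)(1.7773) + (0.81587) = 1.075356.
Therefore gamma(1) = 1.0754 (to 4 decimal places).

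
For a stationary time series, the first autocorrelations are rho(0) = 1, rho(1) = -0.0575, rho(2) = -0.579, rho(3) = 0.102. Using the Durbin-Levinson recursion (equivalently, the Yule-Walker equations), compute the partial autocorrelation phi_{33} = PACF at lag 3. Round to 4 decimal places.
\phi_{33} = 0.0239

The PACF at lag k is phi_{kk}, the last component of the solution
to the Yule-Walker system G_k phi = r_k where
  (G_k)_{ij} = rho(|i - j|), (r_k)_i = rho(i), i,j = 1..k.
Equivalently, Durbin-Levinson gives phi_{kk} iteratively:
  phi_{11} = rho(1)
  phi_{kk} = [rho(k) - sum_{j=1..k-1} phi_{k-1,j} rho(k-j)]
            / [1 - sum_{j=1..k-1} phi_{k-1,j} rho(j)],
  phi_{k,j} = phi_{k-1,j} - phi_{kk} phi_{k-1,k-j},  j = 1..k-1.
Step k = 1:
  phi_11 = rho(1) = -0.0575.
Step k = 2:
  phi_22 = [rho(2) - phi_11 rho(1)] / [1 - phi_11 rho(1)] = [-0.579 - (-0.0575)(-0.0575)] / [1 - (-0.0575)(-0.0575)]
         = -0.58230625 / 0.99669375 = -0.584238.
  Update: phi_21 = phi_11 - phi_22 phi_11 = -0.0575 - (-0.584238)(-0.0575) = -0.091094.
Step k = 3:
  phi_33 = [rho(3) - phi_21 rho(2) - phi_22 rho(1)] / [1 - phi_21 rho(1) - phi_22 rho(2)]
    numerator   = 0.102 - (-0.091094)(-0.579) - (-0.584238)(-0.0575) = 0.01566308
    denominator = 1 - (-0.091094)(-0.0575) - (-0.584238)(-0.579) = 0.65648838
  phi_33 = 0.01566308 / 0.65648838 = 0.0239.
Therefore phi_{33} = 0.0239.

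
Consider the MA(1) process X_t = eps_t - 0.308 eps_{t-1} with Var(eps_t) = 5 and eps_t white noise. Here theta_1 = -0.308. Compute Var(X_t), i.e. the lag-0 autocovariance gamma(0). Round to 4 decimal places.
\gamma(0) = 5.4743

For an MA(q) process X_t = eps_t + sum_i theta_i eps_{t-i} with
Var(eps_t) = sigma^2, the variance is
  gamma(0) = sigma^2 * (1 + sum_i theta_i^2).
  sum_i theta_i^2 = (-0.308)^2 = 0.094864.
  gamma(0) = 5 * (1 + 0.094864) = 5 * 1.094864 = 5.47432, which rounds to 5.4743.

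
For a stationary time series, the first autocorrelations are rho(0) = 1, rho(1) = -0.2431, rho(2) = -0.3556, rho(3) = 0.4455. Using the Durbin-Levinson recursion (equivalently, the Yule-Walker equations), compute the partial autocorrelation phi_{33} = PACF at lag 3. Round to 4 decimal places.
\phi_{33} = 0.2820

The PACF at lag k is phi_{kk}, the last component of the solution
to the Yule-Walker system G_k phi = r_k where
  (G_k)_{ij} = rho(|i - j|), (r_k)_i = rho(i), i,j = 1..k.
Equivalently, Durbin-Levinson gives phi_{kk} iteratively:
  phi_{11} = rho(1)
  phi_{kk} = [rho(k) - sum_{j=1..k-1} phi_{k-1,j} rho(k-j)]
            / [1 - sum_{j=1..k-1} phi_{k-1,j} rho(j)],
  phi_{k,j} = phi_{k-1,j} - phi_{kk} phi_{k-1,k-j},  j = 1..k-1.
Step k = 1:
  phi_11 = rho(1) = -0.2431.
Step k = 2:
  phi_22 = [rho(2) - phi_11 rho(1)] / [1 - phi_11 rho(1)] = [-0.3556 - (-0.2431)(-0.2431)] / [1 - (-0.2431)(-0.2431)]
         = -0.41469761 / 0.94090239 = -0.440745.
  Update: phi_21 = phi_11 - phi_22 phi_11 = -0.2431 - (-0.440745)(-0.2431) = -0.350245.
Step k = 3:
  phi_33 = [rho(3) - phi_21 rho(2) - phi_22 rho(1)] / [1 - phi_21 rho(1) - phi_22 rho(2)]
    numerator   = 0.4455 - (-0.350245)(-0.3556) - (-0.440745)(-0.2431) = 0.21380787
    denominator = 1 - (-0.350245)(-0.2431) - (-0.440745)(-0.3556) = 0.75812667
  phi_33 = 0.21380787 / 0.75812667 = 0.282.
Therefore phi_{33} = 0.2820.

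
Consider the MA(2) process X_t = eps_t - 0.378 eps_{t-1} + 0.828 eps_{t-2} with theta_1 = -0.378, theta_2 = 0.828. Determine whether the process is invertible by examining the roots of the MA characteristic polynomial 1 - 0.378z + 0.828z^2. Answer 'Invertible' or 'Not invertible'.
\text{Invertible}

The MA(q) characteristic polynomial is P(z) = 1 - 0.378z + 0.828z^2.
Invertibility requires all roots to lie outside the unit circle, i.e. |z| > 1 for every root.
Set 1 + (-0.378) z + (0.828) z^2 = 0, i.e. a z^2 + b z + c = 0 with a = 0.828, b = -0.378, c = 1.
Discriminant D = b^2 - 4ac = (-0.378)^2 - 4*(0.828)*1 = 0.142884 - (3.312) = -3.169116.
D < 0, so the roots are the complex-conjugate pair z = (-b +/- i sqrt(-D)) / (2a) = 0.2283 +/- 1.075i.
For a conjugate pair |z|^2 = z * conj(z) = (product of roots) = c/a = 1/(0.828) = 1.207729, so |z| = sqrt(1.207729) = 1.099 for both roots.
Moduli of all roots: 1.0990, 1.0990.
All moduli strictly greater than 1? Yes.
Verdict: Invertible.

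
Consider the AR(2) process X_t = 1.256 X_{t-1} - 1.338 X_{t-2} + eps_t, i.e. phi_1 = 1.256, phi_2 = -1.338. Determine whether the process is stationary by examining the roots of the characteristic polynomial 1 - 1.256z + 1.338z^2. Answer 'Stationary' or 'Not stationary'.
\text{Not stationary}

The AR(p) characteristic polynomial is P(z) = 1 - 1.256z + 1.338z^2.
Stationarity requires all roots to lie outside the unit circle, i.e. |z| > 1 for every root.
Set 1 + (-1.256) z + (1.338) z^2 = 0, i.e. a z^2 + b z + c = 0 with a = 1.338, b = -1.256, c = 1.
Discriminant D = b^2 - 4ac = (-1.256)^2 - 4*(1.338)*1 = 1.577536 - (5.352) = -3.774464.
D < 0, so the roots are the complex-conjugate pair z = (-b +/- i sqrt(-D)) / (2a) = 0.4694 +/- 0.726i.
For a conjugate pair |z|^2 = z * conj(z) = (product of roots) = c/a = 1/(1.338) = 0.747384, so |z| = sqrt(0.747384) = 0.8645 for both roots.
Moduli of all roots: 0.8645, 0.8645.
All moduli strictly greater than 1? No.
Verdict: Not stationary.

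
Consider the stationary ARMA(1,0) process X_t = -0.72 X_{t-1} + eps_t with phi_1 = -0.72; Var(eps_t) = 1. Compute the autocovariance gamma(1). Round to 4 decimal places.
\gamma(1) = -1.4950

Multiply the model equation by X_{t-k} and take expectations. With theta_0 = psi_0 = 1 and psi_j the MA(infinity) weights, this gives
  gamma(k) - sum_i phi_i gamma(k-i) = c_k,
  c_k = sigma^2 * sum_{j=k..q} theta_j psi_{j-k}   (c_k = 0 for k > q),
using gamma(-m) = gamma(m).
Pure AR (q = 0): c_0 = sigma^2 = 1, c_k = 0 for k >= 1.
Equations for k = 0 and k = 1 (AR order 1):
  gamma(0) = phi_1 gamma(1) + c_0
  gamma(1) = phi_1 gamma(0) + c_1
Substituting the second into the first: gamma(0) (1 - phi_1^2) = c_0 + phi_1 c_1, so
  gamma(0) = c_0 / (1 - phi_1^2) = 1 / (1 - (-0.72)^2) = 1 / 0.4816 = 2.076412.
  gamma(1) = phi_1 gamma(0) = (-0.72)(2.076412) = -1.495017.
Therefore gamma(1) = -1.4950 (to 4 decimal places).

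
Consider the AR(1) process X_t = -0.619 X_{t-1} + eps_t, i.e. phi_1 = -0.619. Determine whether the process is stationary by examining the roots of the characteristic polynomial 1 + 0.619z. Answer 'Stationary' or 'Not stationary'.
\text{Stationary}

The AR(p) characteristic polynomial is P(z) = 1 + 0.619z.
Stationarity requires all roots to lie outside the unit circle, i.e. |z| > 1 for every root.
This is linear in z: 1 + (0.619) z = 0  =>  z = -1/(0.619) = -1.615509,  |z| = 1.615509.
Moduli of all roots: 1.6155.
All moduli strictly greater than 1? Yes.
Verdict: Stationary.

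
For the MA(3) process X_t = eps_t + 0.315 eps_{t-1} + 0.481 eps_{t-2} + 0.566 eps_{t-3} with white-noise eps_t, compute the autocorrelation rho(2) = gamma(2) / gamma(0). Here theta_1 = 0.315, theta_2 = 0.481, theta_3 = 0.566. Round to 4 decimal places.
\rho(2) = 0.3993

For an MA(q) process with theta_0 = 1, the autocovariance is
  gamma(k) = sigma^2 * sum_{i=0..q-k} theta_i * theta_{i+k},
and rho(k) = gamma(k) / gamma(0). Sigma^2 cancels.
  numerator   = (1)*(0.481) + (0.315)*(0.566) = 0.65929.
  denominator = (1)^2 + (0.315)^2 + (0.481)^2 + (0.566)^2 = 1.650942.
  rho(2) = 0.65929 / 1.650942 = 0.3993.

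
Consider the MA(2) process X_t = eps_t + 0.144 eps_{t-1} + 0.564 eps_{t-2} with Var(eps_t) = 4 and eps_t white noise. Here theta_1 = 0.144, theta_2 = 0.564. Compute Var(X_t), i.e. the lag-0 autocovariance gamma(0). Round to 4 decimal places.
\gamma(0) = 5.3553

For an MA(q) process X_t = eps_t + sum_i theta_i eps_{t-i} with
Var(eps_t) = sigma^2, the variance is
  gamma(0) = sigma^2 * (1 + sum_i theta_i^2).
  sum_i theta_i^2 = (0.144)^2 + (0.564)^2 = 0.020736 + 0.318096 = 0.338832.
  gamma(0) = 4 * (1 + 0.338832) = 4 * 1.338832 = 5.355328, which rounds to 5.3553.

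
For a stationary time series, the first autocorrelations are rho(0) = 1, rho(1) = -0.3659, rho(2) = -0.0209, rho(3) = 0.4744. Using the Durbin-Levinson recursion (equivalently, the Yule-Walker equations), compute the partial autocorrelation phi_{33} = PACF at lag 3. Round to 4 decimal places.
\phi_{33} = 0.4771

The PACF at lag k is phi_{kk}, the last component of the solution
to the Yule-Walker system G_k phi = r_k where
  (G_k)_{ij} = rho(|i - j|), (r_k)_i = rho(i), i,j = 1..k.
Equivalently, Durbin-Levinson gives phi_{kk} iteratively:
  phi_{11} = rho(1)
  phi_{kk} = [rho(k) - sum_{j=1..k-1} phi_{k-1,j} rho(k-j)]
            / [1 - sum_{j=1..k-1} phi_{k-1,j} rho(j)],
  phi_{k,j} = phi_{k-1,j} - phi_{kk} phi_{k-1,k-j},  j = 1..k-1.
Step k = 1:
  phi_11 = rho(1) = -0.3659.
Step k = 2:
  phi_22 = [rho(2) - phi_11 rho(1)] / [1 - phi_11 rho(1)] = [-0.0209 - (-0.3659)(-0.3659)] / [1 - (-0.3659)(-0.3659)]
         = -0.15478281 / 0.86611719 = -0.178709.
  Update: phi_21 = phi_11 - phi_22 phi_11 = -0.3659 - (-0.178709)(-0.3659) = -0.43129.
Step k = 3:
  phi_33 = [rho(3) - phi_21 rho(2) - phi_22 rho(1)] / [1 - phi_21 rho(1) - phi_22 rho(2)]
    numerator   = 0.4744 - (-0.43129)(-0.0209) - (-0.178709)(-0.3659) = 0.39999648
    denominator = 1 - (-0.43129)(-0.3659) - (-0.178709)(-0.0209) = 0.83845613
  phi_33 = 0.39999648 / 0.83845613 = 0.4771.
Therefore phi_{33} = 0.4771.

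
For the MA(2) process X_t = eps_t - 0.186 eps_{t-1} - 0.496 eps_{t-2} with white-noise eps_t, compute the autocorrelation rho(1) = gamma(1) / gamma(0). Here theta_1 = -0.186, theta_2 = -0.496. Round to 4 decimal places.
\rho(1) = -0.0732

For an MA(q) process with theta_0 = 1, the autocovariance is
  gamma(k) = sigma^2 * sum_{i=0..q-k} theta_i * theta_{i+k},
and rho(k) = gamma(k) / gamma(0). Sigma^2 cancels.
  numerator   = (1)*(-0.186) + (-0.186)*(-0.496) = -0.093744.
  denominator = (1)^2 + (-0.186)^2 + (-0.496)^2 = 1.280612.
  rho(1) = -0.093744 / 1.280612 = -0.0732.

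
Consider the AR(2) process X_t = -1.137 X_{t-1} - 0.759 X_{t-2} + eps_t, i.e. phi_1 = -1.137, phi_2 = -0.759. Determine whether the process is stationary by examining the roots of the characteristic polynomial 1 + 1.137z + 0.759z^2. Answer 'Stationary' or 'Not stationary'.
\text{Stationary}

The AR(p) characteristic polynomial is P(z) = 1 + 1.137z + 0.759z^2.
Stationarity requires all roots to lie outside the unit circle, i.e. |z| > 1 for every root.
Set 1 + (1.137) z + (0.759) z^2 = 0, i.e. a z^2 + b z + c = 0 with a = 0.759, b = 1.137, c = 1.
Discriminant D = b^2 - 4ac = (1.137)^2 - 4*(0.759)*1 = 1.292769 - (3.036) = -1.743231.
D < 0, so the roots are the complex-conjugate pair z = (-b +/- i sqrt(-D)) / (2a) = -0.749 +/- 0.8698i.
For a conjugate pair |z|^2 = z * conj(z) = (product of roots) = c/a = 1/(0.759) = 1.317523, so |z| = sqrt(1.317523) = 1.1478 for both roots.
Moduli of all roots: 1.1478, 1.1478.
All moduli strictly greater than 1? Yes.
Verdict: Stationary.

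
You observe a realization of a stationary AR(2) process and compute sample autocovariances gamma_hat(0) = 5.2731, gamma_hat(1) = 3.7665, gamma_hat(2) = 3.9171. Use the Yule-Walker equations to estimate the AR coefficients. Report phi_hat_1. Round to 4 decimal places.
\hat\phi_{1} = 0.3750

The Yule-Walker equations for an AR(p) process read, in matrix form,
  Gamma_p phi = r_p,   with   (Gamma_p)_{ij} = gamma(|i - j|),
                       (r_p)_i = gamma(i),   i,j = 1..p.
Substitute the sample gammas (Toeplitz matrix and right-hand side of size 2):
  Gamma_p = [[5.2731, 3.7665], [3.7665, 5.2731]]
  r_p     = [3.7665, 3.9171]
Written out:
  5.2731 phi_1 + 3.7665 phi_2 = 3.7665
  3.7665 phi_1 + 5.2731 phi_2 = 3.9171
Solve by Cramer's rule:
  det = gamma(0)^2 - gamma(1)^2 = (5.2731)^2 - (3.7665)^2 = 27.80558361 - 14.18652225 = 13.61906136
  phi_hat_1 = [gamma(1) gamma(0) - gamma(1) gamma(2)] / det = [(3.7665)(5.2731) - (3.7665)(3.9171)] / 13.61906136 = 5.107374 / 13.61906136 = 0.375
  phi_hat_2 = [gamma(0) gamma(2) - gamma(1)^2] / det = [(5.2731)(3.9171) - (3.7665)^2] / 13.61906136 = 6.46873776 / 13.61906136 = 0.475
So phi_hat = [0.3750, 0.4750].
Therefore phi_hat_1 = 0.3750.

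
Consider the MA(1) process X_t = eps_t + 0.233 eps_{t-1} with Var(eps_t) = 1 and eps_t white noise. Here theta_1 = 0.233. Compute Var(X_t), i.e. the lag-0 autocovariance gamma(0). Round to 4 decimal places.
\gamma(0) = 1.0543

For an MA(q) process X_t = eps_t + sum_i theta_i eps_{t-i} with
Var(eps_t) = sigma^2, the variance is
  gamma(0) = sigma^2 * (1 + sum_i theta_i^2).
  sum_i theta_i^2 = (0.233)^2 = 0.054289.
  gamma(0) = 1 * (1 + 0.054289) = 1 * 1.054289 = 1.054289, which rounds to 1.0543.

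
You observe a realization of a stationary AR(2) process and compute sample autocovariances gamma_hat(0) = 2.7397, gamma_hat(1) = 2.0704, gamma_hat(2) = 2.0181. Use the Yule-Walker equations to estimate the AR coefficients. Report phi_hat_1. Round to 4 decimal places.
\hat\phi_{1} = 0.4641

The Yule-Walker equations for an AR(p) process read, in matrix form,
  Gamma_p phi = r_p,   with   (Gamma_p)_{ij} = gamma(|i - j|),
                       (r_p)_i = gamma(i),   i,j = 1..p.
Substitute the sample gammas (Toeplitz matrix and right-hand side of size 2):
  Gamma_p = [[2.7397, 2.0704], [2.0704, 2.7397]]
  r_p     = [2.0704, 2.0181]
Written out:
  2.7397 phi_1 + 2.0704 phi_2 = 2.0704
  2.0704 phi_1 + 2.7397 phi_2 = 2.0181
Solve by Cramer's rule:
  det = gamma(0)^2 - gamma(1)^2 = (2.7397)^2 - (2.0704)^2 = 7.50595609 - 4.28655616 = 3.21939993
  phi_hat_1 = [gamma(1) gamma(0) - gamma(1) gamma(2)] / det = [(2.0704)(2.7397) - (2.0704)(2.0181)] / 3.21939993 = 1.49400064 / 3.21939993 = 0.4641
  phi_hat_2 = [gamma(0) gamma(2) - gamma(1)^2] / det = [(2.7397)(2.0181) - (2.0704)^2] / 3.21939993 = 1.24243241 / 3.21939993 = 0.3859
So phi_hat = [0.4641, 0.3859].
Therefore phi_hat_1 = 0.4641.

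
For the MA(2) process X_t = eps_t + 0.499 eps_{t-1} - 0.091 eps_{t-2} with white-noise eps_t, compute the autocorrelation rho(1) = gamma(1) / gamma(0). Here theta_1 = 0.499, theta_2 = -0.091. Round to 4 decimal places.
\rho(1) = 0.3608

For an MA(q) process with theta_0 = 1, the autocovariance is
  gamma(k) = sigma^2 * sum_{i=0..q-k} theta_i * theta_{i+k},
and rho(k) = gamma(k) / gamma(0). Sigma^2 cancels.
  numerator   = (1)*(0.499) + (0.499)*(-0.091) = 0.453591.
  denominator = (1)^2 + (0.499)^2 + (-0.091)^2 = 1.257282.
  rho(1) = 0.453591 / 1.257282 = 0.3608.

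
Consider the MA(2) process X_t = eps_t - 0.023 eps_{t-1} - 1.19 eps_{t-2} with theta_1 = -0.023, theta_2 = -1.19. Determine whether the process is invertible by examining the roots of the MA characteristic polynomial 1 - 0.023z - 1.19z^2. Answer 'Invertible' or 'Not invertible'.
\text{Not invertible}

The MA(q) characteristic polynomial is P(z) = 1 - 0.023z - 1.19z^2.
Invertibility requires all roots to lie outside the unit circle, i.e. |z| > 1 for every root.
Set 1 + (-0.023) z + (-1.19) z^2 = 0, i.e. a z^2 + b z + c = 0 with a = -1.19, b = -0.023, c = 1.
Discriminant D = b^2 - 4ac = (-0.023)^2 - 4*(-1.19)*1 = 0.000529 - (-4.76) = 4.760529.
D >= 0, so the roots are real: z = (-b +/- sqrt(D)) / (2a) = (0.023 +/- 2.181864) / (-2.38).
  z_1 = (0.023 + 2.181864) / (-2.38) = -0.9264,   |z_1| = 0.9264.
  z_2 = (0.023 - 2.181864) / (-2.38) = 0.9071,   |z_2| = 0.9071.
Moduli of all roots: 0.9264, 0.9071.
All moduli strictly greater than 1? No.
Verdict: Not invertible.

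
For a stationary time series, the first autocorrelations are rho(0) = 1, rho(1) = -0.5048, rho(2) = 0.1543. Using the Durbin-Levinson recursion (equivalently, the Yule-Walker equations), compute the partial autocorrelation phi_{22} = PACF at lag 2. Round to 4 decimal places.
\phi_{22} = -0.1349

The PACF at lag k is phi_{kk}, the last component of the solution
to the Yule-Walker system G_k phi = r_k where
  (G_k)_{ij} = rho(|i - j|), (r_k)_i = rho(i), i,j = 1..k.
Equivalently, Durbin-Levinson gives phi_{kk} iteratively:
  phi_{11} = rho(1)
  phi_{kk} = [rho(k) - sum_{j=1..k-1} phi_{k-1,j} rho(k-j)]
            / [1 - sum_{j=1..k-1} phi_{k-1,j} rho(j)],
  phi_{k,j} = phi_{k-1,j} - phi_{kk} phi_{k-1,k-j},  j = 1..k-1.
Step k = 1:
  phi_11 = rho(1) = -0.5048.
Step k = 2:
  phi_22 = [rho(2) - phi_11 rho(1)] / [1 - phi_11 rho(1)] = [0.1543 - (-0.5048)(-0.5048)] / [1 - (-0.5048)(-0.5048)]
         = -0.10052304 / 0.74517696 = -0.1349.
Therefore phi_{22} = -0.1349.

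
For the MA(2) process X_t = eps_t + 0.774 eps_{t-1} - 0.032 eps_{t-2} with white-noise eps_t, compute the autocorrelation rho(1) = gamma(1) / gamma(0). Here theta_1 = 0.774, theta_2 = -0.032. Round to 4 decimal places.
\rho(1) = 0.4682

For an MA(q) process with theta_0 = 1, the autocovariance is
  gamma(k) = sigma^2 * sum_{i=0..q-k} theta_i * theta_{i+k},
and rho(k) = gamma(k) / gamma(0). Sigma^2 cancels.
  numerator   = (1)*(0.774) + (0.774)*(-0.032) = 0.749232.
  denominator = (1)^2 + (0.774)^2 + (-0.032)^2 = 1.6001.
  rho(1) = 0.749232 / 1.6001 = 0.4682.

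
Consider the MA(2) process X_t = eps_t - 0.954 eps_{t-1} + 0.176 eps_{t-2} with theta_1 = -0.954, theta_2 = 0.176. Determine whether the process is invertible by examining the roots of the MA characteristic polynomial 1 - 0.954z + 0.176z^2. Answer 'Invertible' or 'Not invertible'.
\text{Invertible}

The MA(q) characteristic polynomial is P(z) = 1 - 0.954z + 0.176z^2.
Invertibility requires all roots to lie outside the unit circle, i.e. |z| > 1 for every root.
Set 1 + (-0.954) z + (0.176) z^2 = 0, i.e. a z^2 + b z + c = 0 with a = 0.176, b = -0.954, c = 1.
Discriminant D = b^2 - 4ac = (-0.954)^2 - 4*(0.176)*1 = 0.910116 - (0.704) = 0.206116.
D >= 0, so the roots are real: z = (-b +/- sqrt(D)) / (2a) = (0.954 +/- 0.454) / (0.352).
  z_1 = (0.954 + 0.454) / (0.352) = 4,   |z_1| = 4.
  z_2 = (0.954 - 0.454) / (0.352) = 1.4205,   |z_2| = 1.4205.
Moduli of all roots: 4.0000, 1.4205.
All moduli strictly greater than 1? Yes.
Verdict: Invertible.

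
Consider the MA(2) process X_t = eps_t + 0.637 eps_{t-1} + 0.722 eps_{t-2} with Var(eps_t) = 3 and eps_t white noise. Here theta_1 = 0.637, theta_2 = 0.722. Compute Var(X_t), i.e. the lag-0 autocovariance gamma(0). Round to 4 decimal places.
\gamma(0) = 5.7812

For an MA(q) process X_t = eps_t + sum_i theta_i eps_{t-i} with
Var(eps_t) = sigma^2, the variance is
  gamma(0) = sigma^2 * (1 + sum_i theta_i^2).
  sum_i theta_i^2 = (0.637)^2 + (0.722)^2 = 0.405769 + 0.521284 = 0.927053.
  gamma(0) = 3 * (1 + 0.927053) = 3 * 1.927053 = 5.781159, which rounds to 5.7812.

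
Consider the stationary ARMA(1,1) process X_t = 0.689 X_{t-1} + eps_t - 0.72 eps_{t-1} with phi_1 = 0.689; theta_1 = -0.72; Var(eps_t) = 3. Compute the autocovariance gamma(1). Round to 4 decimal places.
\gamma(1) = -0.0892

Multiply the model equation by X_{t-k} and take expectations. With theta_0 = psi_0 = 1 and psi_j the MA(infinity) weights, this gives
  gamma(k) - sum_i phi_i gamma(k-i) = c_k,
  c_k = sigma^2 * sum_{j=k..q} theta_j psi_{j-k}   (c_k = 0 for k > q),
using gamma(-m) = gamma(m).
psi-weights needed (psi_j = theta_j + sum_i phi_i psi_{j-i}):
  psi_1 = theta_1 + phi_1 = -0.72 + (0.689) = -0.031
Right-hand sides:
  c_0 = sigma^2 (1 + theta_1 psi_1) = 3 * (1 + (-0.72)(-0.031)) = 3 * 1.02232 = 3.06696
  c_1 = sigma^2 theta_1 = 3 * (-0.72) = -2.16
  c_2 = 0
Equations for k = 0 and k = 1 (AR order 1):
  gamma(0) = phi_1 gamma(1) + c_0
  gamma(1) = phi_1 gamma(0) + c_1
Substituting the second into the first: gamma(0) (1 - phi_1^2) = c_0 + phi_1 c_1, so
  gamma(0) = (c_0 + phi_1 c_1) / (1 - phi_1^2) = (3.06696 + (0.689)(-2.16)) / (1 - (0.689)^2) = 1.57872 / 0.525279 = 3.005489.
  gamma(1) = phi_1 gamma(0) + c_1 = (0.689)(3.005489) + (-2.16) = -0.089218.
Therefore gamma(1) = -0.0892 (to 4 decimal places).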